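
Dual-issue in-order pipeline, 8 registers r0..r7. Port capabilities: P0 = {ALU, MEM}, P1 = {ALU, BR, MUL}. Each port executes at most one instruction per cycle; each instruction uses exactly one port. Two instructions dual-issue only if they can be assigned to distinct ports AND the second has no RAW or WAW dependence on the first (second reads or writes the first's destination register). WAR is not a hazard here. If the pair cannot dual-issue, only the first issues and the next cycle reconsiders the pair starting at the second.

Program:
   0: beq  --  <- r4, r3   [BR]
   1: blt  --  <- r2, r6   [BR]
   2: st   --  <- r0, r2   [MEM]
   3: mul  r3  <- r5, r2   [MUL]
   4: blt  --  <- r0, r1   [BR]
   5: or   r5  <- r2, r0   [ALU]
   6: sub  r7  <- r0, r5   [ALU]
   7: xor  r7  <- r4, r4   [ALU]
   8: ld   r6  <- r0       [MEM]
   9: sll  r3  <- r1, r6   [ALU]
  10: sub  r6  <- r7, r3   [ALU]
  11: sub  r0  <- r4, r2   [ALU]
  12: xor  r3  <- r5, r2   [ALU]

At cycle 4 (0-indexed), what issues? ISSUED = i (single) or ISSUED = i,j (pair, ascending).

#0 head=0: beq.BR i0 no-port BR/BR
#1 head=1: blt.BR/st.MEM i1&i2 pair
#2 head=3: mul.MUL i3 no-port MUL/BR
#3 head=4: blt.BR/or.ALU i4&i5 pair
#4 head=6: sub.ALU i6 WAW r7
#5 head=7: xor.ALU/ld.MEM i7&i8 pair
#6 head=9: sll.ALU i9 RAW r3
#7 head=10: sub.ALU/sub.ALU i10&i11 pair
#8 head=12: xor.ALU i12 tail

ISSUED = 6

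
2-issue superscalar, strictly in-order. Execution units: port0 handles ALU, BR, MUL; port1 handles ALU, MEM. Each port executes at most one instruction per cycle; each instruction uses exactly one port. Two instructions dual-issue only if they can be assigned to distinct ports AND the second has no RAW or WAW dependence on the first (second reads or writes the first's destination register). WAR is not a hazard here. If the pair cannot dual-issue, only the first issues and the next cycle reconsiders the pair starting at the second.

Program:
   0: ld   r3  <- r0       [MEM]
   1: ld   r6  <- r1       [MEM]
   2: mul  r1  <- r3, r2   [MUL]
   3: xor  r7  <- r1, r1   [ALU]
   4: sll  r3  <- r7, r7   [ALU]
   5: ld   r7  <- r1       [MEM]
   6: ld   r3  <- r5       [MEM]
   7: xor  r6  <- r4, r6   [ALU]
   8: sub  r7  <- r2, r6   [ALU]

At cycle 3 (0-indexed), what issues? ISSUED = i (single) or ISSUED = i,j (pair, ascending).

ISSUED = 4,5

t=0 i0:ld ; no-port MEM/MEM
t=1 i1&i2:ld;mul ; dual
t=2 i3:xor ; RAW r7
t=3 i4&i5:sll;ld ; dual
t=4 i6&i7:ld;xor ; dual
t=5 i8:sub ; tail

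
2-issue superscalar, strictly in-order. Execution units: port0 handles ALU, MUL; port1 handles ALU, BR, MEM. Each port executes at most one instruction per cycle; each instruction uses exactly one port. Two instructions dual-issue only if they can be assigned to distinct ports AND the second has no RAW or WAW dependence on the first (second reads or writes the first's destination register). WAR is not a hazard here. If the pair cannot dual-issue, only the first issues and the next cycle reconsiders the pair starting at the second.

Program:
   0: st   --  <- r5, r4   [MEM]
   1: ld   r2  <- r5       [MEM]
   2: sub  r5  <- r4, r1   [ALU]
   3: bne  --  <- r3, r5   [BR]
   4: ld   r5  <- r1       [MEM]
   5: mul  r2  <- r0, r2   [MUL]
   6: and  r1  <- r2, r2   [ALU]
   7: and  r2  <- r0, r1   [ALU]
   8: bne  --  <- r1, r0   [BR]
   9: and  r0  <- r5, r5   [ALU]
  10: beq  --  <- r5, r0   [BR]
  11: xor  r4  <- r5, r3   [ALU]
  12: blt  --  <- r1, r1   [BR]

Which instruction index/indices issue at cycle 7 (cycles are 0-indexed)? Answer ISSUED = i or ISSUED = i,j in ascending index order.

ISSUED = 10,11

  cy0 -> i0 (st) no-port MEM/MEM
  cy1 -> i1,i2 (ld+sub) 2-wide
  cy2 -> i3 (bne) no-port BR/MEM
  cy3 -> i4,i5 (ld+mul) 2-wide
  cy4 -> i6 (and) RAW r1
  cy5 -> i7,i8 (and+bne) 2-wide
  cy6 -> i9 (and) RAW r0
  cy7 -> i10,i11 (beq+xor) 2-wide
  cy8 -> i12 (blt) tail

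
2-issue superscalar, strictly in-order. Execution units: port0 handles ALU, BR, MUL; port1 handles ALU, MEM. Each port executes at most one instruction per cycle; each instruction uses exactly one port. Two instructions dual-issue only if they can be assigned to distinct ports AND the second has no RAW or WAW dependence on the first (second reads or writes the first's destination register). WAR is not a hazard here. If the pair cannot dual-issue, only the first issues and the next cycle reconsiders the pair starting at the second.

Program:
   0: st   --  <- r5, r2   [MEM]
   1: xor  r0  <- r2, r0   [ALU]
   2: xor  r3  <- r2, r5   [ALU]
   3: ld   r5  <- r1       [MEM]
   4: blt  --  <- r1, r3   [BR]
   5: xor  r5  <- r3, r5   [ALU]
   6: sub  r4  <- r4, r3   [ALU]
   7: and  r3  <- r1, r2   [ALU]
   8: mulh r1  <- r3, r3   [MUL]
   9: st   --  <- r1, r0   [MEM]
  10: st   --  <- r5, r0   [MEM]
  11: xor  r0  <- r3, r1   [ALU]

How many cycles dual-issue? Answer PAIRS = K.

PAIRS = 5

t=0 i0+i1:st.MEM xor.ALU ; dual
t=1 i2+i3:xor.ALU ld.MEM ; dual
t=2 i4+i5:blt.BR xor.ALU ; dual
t=3 i6+i7:sub.ALU and.ALU ; dual
t=4 i8:mulh.MUL ; RAW r1
t=5 i9:st.MEM ; no-port MEM/MEM
t=6 i10+i11:st.MEM xor.ALU ; dual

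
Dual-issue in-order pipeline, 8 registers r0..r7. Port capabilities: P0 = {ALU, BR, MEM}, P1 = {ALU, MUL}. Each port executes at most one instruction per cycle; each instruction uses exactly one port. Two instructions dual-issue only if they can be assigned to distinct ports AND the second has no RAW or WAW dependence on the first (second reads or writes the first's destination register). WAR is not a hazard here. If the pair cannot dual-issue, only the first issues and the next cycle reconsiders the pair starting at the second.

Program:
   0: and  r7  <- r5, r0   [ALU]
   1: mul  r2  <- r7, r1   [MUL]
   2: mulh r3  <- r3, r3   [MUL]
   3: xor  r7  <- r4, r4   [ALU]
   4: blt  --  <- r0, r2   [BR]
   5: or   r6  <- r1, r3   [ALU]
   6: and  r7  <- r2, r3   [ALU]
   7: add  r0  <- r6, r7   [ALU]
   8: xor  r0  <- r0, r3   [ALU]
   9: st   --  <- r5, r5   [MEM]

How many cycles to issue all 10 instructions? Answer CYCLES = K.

CYCLES = 7

0. and.ALU @i0  | RAW r7
1. mul.MUL @i1  | no-port MUL/MUL
2. mulh.MUL;xor.ALU @i2,i3  | 2-wide
3. blt.BR;or.ALU @i4,i5  | 2-wide
4. and.ALU @i6  | RAW r7
5. add.ALU @i7  | RAW+WAW r0
6. xor.ALU;st.MEM @i8,i9  | 2-wide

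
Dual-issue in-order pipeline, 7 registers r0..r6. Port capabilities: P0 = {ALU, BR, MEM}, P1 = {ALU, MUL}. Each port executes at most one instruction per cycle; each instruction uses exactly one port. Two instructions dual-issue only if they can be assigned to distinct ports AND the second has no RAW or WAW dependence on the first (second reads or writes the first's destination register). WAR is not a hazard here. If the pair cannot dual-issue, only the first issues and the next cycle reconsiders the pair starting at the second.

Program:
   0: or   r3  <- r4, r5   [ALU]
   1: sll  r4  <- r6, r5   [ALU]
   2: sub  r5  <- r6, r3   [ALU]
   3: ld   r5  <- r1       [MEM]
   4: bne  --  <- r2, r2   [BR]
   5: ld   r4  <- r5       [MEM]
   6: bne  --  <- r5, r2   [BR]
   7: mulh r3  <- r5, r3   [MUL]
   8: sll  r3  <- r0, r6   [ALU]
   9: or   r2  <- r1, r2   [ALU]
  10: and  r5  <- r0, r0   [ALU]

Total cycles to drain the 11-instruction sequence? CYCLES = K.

t=0 i0,i1:or.ALU sll.ALU ; pair
t=1 i2:sub.ALU ; WAW r5
t=2 i3:ld.MEM ; no-port MEM/BR
t=3 i4:bne.BR ; no-port BR/MEM
t=4 i5:ld.MEM ; no-port MEM/BR
t=5 i6,i7:bne.BR mulh.MUL ; pair
t=6 i8,i9:sll.ALU or.ALU ; pair
t=7 i10:and.ALU ; tail

CYCLES = 8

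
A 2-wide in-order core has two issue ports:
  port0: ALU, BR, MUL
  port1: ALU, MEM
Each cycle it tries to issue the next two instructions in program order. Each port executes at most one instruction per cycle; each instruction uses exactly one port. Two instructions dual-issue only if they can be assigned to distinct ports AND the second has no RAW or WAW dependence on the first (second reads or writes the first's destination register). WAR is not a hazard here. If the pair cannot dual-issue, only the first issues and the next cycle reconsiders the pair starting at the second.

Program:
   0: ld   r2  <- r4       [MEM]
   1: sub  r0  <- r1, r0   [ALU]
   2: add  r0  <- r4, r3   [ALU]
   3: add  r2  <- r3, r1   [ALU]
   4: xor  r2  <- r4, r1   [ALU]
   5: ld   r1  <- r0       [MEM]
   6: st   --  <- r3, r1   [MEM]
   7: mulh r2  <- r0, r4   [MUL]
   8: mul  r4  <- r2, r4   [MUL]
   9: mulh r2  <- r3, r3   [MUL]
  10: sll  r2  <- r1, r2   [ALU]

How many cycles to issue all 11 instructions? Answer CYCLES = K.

CYCLES = 7

[0] i0,i1  ld+sub  -- pair
[1] i2,i3  add+add  -- pair
[2] i4,i5  xor+ld  -- pair
[3] i6,i7  st+mulh  -- pair
[4] i8  mul  -- no-port MUL/MUL
[5] i9  mulh  -- RAW+WAW r2
[6] i10  sll  -- tail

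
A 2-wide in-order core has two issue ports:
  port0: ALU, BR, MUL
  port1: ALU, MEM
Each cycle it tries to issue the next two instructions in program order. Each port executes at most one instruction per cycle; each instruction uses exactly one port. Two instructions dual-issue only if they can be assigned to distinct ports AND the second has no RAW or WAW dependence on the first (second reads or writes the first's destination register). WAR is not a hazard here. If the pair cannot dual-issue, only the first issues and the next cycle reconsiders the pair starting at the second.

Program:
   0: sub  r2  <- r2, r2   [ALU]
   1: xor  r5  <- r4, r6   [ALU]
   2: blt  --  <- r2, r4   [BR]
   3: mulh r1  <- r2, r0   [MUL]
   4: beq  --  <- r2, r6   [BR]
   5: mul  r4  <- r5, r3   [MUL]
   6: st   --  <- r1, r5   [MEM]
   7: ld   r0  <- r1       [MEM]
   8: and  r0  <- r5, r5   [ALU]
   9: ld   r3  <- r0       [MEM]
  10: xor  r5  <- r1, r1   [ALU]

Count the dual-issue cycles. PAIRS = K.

  cy0 -> i0,i1 (sub.ALU;xor.ALU) 2-wide
  cy1 -> i2 (blt.BR) no-port BR/MUL
  cy2 -> i3 (mulh.MUL) no-port MUL/BR
  cy3 -> i4 (beq.BR) no-port BR/MUL
  cy4 -> i5,i6 (mul.MUL;st.MEM) 2-wide
  cy5 -> i7 (ld.MEM) WAW r0
  cy6 -> i8 (and.ALU) RAW r0
  cy7 -> i9,i10 (ld.MEM;xor.ALU) 2-wide

PAIRS = 3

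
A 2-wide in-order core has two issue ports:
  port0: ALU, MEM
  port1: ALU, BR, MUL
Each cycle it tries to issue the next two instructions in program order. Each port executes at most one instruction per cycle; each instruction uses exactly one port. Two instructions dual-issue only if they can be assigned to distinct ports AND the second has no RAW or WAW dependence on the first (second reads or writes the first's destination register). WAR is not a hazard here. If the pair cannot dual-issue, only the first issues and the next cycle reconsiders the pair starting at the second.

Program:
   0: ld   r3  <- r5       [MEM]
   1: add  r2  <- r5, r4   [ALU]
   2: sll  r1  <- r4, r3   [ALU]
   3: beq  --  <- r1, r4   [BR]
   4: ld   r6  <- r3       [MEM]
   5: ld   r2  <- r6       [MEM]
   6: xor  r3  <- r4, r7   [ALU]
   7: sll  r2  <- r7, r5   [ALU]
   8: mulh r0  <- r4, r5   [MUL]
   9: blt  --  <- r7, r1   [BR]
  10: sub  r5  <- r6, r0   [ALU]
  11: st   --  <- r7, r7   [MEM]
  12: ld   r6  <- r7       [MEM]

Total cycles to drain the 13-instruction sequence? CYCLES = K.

  cy0 -> i0+i1 (ld+add) 2-wide
  cy1 -> i2 (sll) RAW r1
  cy2 -> i3+i4 (beq+ld) 2-wide
  cy3 -> i5+i6 (ld+xor) 2-wide
  cy4 -> i7+i8 (sll+mulh) 2-wide
  cy5 -> i9+i10 (blt+sub) 2-wide
  cy6 -> i11 (st) no-port MEM/MEM
  cy7 -> i12 (ld) tail

CYCLES = 8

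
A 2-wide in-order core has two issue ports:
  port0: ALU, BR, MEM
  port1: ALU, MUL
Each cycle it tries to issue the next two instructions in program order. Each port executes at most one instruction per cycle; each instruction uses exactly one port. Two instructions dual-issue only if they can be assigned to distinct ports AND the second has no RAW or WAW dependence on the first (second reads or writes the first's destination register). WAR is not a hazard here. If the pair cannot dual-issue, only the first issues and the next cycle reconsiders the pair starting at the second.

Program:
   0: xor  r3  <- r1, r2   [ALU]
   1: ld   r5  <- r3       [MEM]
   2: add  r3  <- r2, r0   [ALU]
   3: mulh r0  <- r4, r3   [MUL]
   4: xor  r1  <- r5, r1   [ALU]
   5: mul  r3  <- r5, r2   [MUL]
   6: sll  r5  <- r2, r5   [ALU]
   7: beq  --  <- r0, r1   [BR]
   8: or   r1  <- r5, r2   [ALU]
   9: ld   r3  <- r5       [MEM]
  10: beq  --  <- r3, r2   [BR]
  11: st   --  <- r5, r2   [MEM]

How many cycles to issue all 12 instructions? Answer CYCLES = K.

  cy0 -> i0 (xor.ALU) RAW r3
  cy1 -> i1/i2 (ld.MEM/add.ALU) dual
  cy2 -> i3/i4 (mulh.MUL/xor.ALU) dual
  cy3 -> i5/i6 (mul.MUL/sll.ALU) dual
  cy4 -> i7/i8 (beq.BR/or.ALU) dual
  cy5 -> i9 (ld.MEM) no-port MEM/BR
  cy6 -> i10 (beq.BR) no-port BR/MEM
  cy7 -> i11 (st.MEM) tail

CYCLES = 8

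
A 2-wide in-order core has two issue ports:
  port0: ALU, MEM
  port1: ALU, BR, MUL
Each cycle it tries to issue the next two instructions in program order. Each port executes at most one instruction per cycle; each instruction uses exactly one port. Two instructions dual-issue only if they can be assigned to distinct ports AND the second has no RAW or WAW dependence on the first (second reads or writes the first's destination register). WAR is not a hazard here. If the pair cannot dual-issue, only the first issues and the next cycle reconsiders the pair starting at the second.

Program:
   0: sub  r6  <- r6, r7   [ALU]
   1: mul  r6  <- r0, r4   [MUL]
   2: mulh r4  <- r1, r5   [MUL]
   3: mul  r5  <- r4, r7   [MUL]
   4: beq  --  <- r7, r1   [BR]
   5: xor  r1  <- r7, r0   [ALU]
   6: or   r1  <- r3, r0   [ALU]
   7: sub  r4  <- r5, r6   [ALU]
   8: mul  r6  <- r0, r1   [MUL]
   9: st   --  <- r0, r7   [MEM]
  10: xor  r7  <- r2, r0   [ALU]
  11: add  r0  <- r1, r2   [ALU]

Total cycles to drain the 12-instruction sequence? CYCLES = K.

CYCLES = 8

  cy0 -> i0 (sub) WAW r6
  cy1 -> i1 (mul) no-port MUL/MUL
  cy2 -> i2 (mulh) no-port MUL/MUL
  cy3 -> i3 (mul) no-port MUL/BR
  cy4 -> i4,i5 (beq+xor) 2-wide
  cy5 -> i6,i7 (or+sub) 2-wide
  cy6 -> i8,i9 (mul+st) 2-wide
  cy7 -> i10,i11 (xor+add) 2-wide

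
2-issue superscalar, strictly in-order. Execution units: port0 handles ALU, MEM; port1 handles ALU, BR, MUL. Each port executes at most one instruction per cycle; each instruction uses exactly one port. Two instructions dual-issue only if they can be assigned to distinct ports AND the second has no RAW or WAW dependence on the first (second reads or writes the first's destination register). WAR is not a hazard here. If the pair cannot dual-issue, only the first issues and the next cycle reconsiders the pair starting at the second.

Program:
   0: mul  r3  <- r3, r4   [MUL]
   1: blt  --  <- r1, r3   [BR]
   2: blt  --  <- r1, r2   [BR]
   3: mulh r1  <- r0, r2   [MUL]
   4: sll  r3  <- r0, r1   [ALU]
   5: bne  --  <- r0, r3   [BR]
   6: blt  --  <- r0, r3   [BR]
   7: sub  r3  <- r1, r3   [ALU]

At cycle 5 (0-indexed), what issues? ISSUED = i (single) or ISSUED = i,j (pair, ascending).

ISSUED = 5

  cy0 -> i0 (mul) no-port MUL/BR
  cy1 -> i1 (blt) no-port BR/BR
  cy2 -> i2 (blt) no-port BR/MUL
  cy3 -> i3 (mulh) RAW r1
  cy4 -> i4 (sll) RAW r3
  cy5 -> i5 (bne) no-port BR/BR
  cy6 -> i6/i7 (blt/sub) dual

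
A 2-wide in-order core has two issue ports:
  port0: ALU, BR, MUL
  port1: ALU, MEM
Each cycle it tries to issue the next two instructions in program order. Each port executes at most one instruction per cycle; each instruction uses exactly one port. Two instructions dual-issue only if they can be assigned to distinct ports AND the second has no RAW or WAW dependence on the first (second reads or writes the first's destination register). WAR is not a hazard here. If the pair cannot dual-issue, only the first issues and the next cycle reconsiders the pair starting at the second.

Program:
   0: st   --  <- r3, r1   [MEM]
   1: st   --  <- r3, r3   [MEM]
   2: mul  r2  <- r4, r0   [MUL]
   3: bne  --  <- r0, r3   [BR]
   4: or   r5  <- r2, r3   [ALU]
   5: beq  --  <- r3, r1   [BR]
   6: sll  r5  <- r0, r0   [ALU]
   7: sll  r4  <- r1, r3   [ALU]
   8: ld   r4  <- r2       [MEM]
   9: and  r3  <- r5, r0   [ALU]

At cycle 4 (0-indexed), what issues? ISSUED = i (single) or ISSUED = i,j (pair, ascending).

c0: i0 st  no-port MEM/MEM
c1: i1/i2 st+mul  pair
c2: i3/i4 bne+or  pair
c3: i5/i6 beq+sll  pair
c4: i7 sll  WAW r4
c5: i8/i9 ld+and  pair

ISSUED = 7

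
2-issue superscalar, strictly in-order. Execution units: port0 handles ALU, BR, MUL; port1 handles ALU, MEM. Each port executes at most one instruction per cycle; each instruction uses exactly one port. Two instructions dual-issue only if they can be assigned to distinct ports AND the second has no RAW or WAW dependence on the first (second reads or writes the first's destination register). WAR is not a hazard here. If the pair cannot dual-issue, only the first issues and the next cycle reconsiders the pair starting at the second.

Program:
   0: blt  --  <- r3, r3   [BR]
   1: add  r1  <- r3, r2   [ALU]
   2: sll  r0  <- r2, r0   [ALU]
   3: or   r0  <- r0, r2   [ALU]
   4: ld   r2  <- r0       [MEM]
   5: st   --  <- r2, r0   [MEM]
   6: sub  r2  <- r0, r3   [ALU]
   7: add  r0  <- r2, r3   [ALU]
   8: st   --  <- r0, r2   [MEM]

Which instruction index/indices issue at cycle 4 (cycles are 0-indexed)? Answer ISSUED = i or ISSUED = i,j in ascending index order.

ISSUED = 5,6

[0] i0,i1  blt;add  -- pair
[1] i2  sll  -- RAW+WAW r0
[2] i3  or  -- RAW r0
[3] i4  ld  -- no-port MEM/MEM
[4] i5,i6  st;sub  -- pair
[5] i7  add  -- RAW r0
[6] i8  st  -- tail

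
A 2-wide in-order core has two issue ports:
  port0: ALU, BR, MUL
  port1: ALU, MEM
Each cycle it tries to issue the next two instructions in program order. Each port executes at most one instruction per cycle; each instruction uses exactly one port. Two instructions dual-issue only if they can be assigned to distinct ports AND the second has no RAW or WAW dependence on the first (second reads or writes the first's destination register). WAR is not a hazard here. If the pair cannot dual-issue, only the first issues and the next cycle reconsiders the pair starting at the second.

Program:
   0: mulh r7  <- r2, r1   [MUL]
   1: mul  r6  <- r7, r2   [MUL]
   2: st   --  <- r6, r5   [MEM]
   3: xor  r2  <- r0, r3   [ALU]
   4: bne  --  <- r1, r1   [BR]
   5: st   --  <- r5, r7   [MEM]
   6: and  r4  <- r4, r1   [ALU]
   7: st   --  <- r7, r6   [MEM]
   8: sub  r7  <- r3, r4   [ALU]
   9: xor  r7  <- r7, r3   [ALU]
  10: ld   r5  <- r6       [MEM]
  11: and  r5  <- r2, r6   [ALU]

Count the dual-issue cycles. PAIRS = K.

[0] i0  mulh  -- no-port MUL/MUL
[1] i1  mul  -- RAW r6
[2] i2&i3  st+xor  -- 2-wide
[3] i4&i5  bne+st  -- 2-wide
[4] i6&i7  and+st  -- 2-wide
[5] i8  sub  -- RAW+WAW r7
[6] i9&i10  xor+ld  -- 2-wide
[7] i11  and  -- tail

PAIRS = 4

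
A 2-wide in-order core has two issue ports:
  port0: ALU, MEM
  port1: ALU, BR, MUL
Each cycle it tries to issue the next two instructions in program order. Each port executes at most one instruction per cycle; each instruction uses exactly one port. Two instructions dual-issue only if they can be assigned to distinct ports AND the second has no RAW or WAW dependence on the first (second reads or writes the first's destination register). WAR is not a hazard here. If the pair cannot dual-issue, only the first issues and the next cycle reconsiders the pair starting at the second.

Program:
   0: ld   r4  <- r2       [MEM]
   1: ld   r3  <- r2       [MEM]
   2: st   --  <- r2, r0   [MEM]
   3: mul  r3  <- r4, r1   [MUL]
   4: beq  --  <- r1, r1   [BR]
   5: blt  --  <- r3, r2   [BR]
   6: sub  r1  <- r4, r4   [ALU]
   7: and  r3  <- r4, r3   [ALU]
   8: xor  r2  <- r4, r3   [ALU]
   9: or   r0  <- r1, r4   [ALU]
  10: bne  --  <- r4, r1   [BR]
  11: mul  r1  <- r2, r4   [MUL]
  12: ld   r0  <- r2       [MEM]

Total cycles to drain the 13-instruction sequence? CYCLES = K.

  cy0 -> i0 (ld) no-port MEM/MEM
  cy1 -> i1 (ld) no-port MEM/MEM
  cy2 -> i2&i3 (st/mul) 2-wide
  cy3 -> i4 (beq) no-port BR/BR
  cy4 -> i5&i6 (blt/sub) 2-wide
  cy5 -> i7 (and) RAW r3
  cy6 -> i8&i9 (xor/or) 2-wide
  cy7 -> i10 (bne) no-port BR/MUL
  cy8 -> i11&i12 (mul/ld) 2-wide

CYCLES = 9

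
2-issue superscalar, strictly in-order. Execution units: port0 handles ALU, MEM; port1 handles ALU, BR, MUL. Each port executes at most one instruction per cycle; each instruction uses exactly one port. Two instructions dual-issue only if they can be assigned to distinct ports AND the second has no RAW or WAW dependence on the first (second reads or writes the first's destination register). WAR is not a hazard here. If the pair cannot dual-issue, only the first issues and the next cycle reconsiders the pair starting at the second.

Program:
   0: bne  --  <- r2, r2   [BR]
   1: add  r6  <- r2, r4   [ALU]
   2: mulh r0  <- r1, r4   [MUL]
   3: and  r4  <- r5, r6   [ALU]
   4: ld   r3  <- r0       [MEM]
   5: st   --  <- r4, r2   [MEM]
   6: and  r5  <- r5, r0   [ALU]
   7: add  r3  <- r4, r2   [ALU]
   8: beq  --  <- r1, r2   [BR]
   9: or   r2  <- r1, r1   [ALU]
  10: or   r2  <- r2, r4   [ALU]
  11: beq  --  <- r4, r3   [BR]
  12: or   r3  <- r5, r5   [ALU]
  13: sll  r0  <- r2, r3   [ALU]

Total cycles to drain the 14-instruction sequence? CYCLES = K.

  cy0 -> i0,i1 (bne+add) 2-wide
  cy1 -> i2,i3 (mulh+and) 2-wide
  cy2 -> i4 (ld) no-port MEM/MEM
  cy3 -> i5,i6 (st+and) 2-wide
  cy4 -> i7,i8 (add+beq) 2-wide
  cy5 -> i9 (or) RAW+WAW r2
  cy6 -> i10,i11 (or+beq) 2-wide
  cy7 -> i12 (or) RAW r3
  cy8 -> i13 (sll) tail

CYCLES = 9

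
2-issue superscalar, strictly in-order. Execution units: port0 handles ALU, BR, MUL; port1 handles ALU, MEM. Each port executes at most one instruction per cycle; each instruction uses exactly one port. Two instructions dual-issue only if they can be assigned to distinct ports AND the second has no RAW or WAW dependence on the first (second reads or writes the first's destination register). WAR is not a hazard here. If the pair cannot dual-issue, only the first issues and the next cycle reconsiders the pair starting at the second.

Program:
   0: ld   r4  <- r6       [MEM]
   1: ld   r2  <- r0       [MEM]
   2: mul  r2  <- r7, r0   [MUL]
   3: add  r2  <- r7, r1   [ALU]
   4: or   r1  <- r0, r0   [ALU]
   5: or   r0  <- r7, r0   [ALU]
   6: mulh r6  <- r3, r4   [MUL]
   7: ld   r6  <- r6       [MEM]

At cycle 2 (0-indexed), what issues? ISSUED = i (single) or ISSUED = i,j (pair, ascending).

t=0 i0:ld ; no-port MEM/MEM
t=1 i1:ld ; WAW r2
t=2 i2:mul ; WAW r2
t=3 i3,i4:add or ; pair
t=4 i5,i6:or mulh ; pair
t=5 i7:ld ; tail

ISSUED = 2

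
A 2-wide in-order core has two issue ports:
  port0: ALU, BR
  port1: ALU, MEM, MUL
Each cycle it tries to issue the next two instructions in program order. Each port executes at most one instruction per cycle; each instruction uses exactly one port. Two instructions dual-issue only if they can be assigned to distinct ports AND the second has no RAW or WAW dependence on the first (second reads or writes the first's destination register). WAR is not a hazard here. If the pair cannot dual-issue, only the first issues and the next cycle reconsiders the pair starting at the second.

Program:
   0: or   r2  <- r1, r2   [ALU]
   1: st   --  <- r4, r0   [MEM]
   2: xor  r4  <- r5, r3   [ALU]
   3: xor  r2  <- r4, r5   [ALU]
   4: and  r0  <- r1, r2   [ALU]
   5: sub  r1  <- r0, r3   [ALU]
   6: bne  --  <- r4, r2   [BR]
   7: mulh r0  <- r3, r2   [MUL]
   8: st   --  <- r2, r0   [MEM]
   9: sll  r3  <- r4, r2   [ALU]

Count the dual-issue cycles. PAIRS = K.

0. or.ALU+st.MEM @i0&i1  | 2-wide
1. xor.ALU @i2  | RAW r4
2. xor.ALU @i3  | RAW r2
3. and.ALU @i4  | RAW r0
4. sub.ALU+bne.BR @i5&i6  | 2-wide
5. mulh.MUL @i7  | no-port MUL/MEM
6. st.MEM+sll.ALU @i8&i9  | 2-wide

PAIRS = 3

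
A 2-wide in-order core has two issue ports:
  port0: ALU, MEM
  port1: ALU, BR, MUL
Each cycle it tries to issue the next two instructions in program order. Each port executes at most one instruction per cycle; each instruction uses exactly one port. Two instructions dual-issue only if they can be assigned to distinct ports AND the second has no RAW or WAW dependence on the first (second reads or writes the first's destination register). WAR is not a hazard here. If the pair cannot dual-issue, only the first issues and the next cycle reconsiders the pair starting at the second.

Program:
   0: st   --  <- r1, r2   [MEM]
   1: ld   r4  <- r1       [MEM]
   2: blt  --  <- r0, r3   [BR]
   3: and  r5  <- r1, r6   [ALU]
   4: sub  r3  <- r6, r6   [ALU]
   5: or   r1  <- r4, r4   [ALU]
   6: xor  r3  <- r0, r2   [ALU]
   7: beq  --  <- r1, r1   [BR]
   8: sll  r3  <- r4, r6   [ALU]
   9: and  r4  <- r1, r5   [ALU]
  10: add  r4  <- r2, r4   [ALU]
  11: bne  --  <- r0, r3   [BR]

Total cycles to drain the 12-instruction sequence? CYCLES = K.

CYCLES = 7

0. st @i0  | no-port MEM/MEM
1. ld blt @i1&i2  | 2-wide
2. and sub @i3&i4  | 2-wide
3. or xor @i5&i6  | 2-wide
4. beq sll @i7&i8  | 2-wide
5. and @i9  | RAW+WAW r4
6. add bne @i10&i11  | 2-wide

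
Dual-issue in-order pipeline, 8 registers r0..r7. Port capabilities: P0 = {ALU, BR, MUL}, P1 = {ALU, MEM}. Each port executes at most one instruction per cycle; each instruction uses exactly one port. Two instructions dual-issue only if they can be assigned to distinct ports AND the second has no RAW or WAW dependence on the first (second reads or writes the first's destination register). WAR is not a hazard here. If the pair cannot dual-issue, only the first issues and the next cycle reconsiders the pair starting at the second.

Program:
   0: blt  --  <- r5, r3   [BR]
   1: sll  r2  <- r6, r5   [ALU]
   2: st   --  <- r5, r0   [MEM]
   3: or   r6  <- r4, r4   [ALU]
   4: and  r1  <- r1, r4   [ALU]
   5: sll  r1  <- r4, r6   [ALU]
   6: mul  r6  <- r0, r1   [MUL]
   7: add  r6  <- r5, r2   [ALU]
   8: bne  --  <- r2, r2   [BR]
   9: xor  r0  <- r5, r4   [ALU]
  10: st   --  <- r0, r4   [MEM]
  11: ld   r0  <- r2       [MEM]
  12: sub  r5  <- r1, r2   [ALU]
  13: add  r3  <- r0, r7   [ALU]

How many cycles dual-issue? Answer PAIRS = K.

0. blt.BR sll.ALU @i0&i1  | 2-wide
1. st.MEM or.ALU @i2&i3  | 2-wide
2. and.ALU @i4  | WAW r1
3. sll.ALU @i5  | RAW r1
4. mul.MUL @i6  | WAW r6
5. add.ALU bne.BR @i7&i8  | 2-wide
6. xor.ALU @i9  | RAW r0
7. st.MEM @i10  | no-port MEM/MEM
8. ld.MEM sub.ALU @i11&i12  | 2-wide
9. add.ALU @i13  | tail

PAIRS = 4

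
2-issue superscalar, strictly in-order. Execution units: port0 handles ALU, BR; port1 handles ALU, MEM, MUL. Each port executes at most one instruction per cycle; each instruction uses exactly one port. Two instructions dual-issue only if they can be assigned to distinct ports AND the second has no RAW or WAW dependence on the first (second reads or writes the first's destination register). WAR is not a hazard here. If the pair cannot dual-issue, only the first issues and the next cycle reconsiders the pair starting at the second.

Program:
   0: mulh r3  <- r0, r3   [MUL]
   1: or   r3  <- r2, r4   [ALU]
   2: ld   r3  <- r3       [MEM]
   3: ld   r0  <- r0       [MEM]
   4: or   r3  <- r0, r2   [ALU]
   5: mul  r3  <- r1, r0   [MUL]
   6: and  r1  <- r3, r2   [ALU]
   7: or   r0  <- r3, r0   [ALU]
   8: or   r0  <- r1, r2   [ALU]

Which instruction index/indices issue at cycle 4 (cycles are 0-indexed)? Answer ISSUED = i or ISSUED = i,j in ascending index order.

ISSUED = 4

0. mulh @i0  | WAW r3
1. or @i1  | RAW+WAW r3
2. ld @i2  | no-port MEM/MEM
3. ld @i3  | RAW r0
4. or @i4  | WAW r3
5. mul @i5  | RAW r3
6. and+or @i6&i7  | 2-wide
7. or @i8  | tail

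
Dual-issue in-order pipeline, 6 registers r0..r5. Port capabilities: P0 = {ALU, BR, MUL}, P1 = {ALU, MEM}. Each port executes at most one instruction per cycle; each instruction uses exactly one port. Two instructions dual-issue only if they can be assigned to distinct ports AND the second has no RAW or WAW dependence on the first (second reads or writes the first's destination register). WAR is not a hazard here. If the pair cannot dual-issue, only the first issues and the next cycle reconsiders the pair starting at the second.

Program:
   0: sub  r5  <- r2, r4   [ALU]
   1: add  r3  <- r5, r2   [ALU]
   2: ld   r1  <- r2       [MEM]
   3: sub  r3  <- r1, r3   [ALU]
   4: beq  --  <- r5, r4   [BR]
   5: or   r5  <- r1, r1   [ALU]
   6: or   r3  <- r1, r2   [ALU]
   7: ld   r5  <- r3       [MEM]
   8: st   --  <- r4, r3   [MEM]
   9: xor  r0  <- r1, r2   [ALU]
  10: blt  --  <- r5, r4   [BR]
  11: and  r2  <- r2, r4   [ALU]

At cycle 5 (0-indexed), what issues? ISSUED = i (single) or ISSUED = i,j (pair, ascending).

t=0 i0:sub ; RAW r5
t=1 i1&i2:add/ld ; pair
t=2 i3&i4:sub/beq ; pair
t=3 i5&i6:or/or ; pair
t=4 i7:ld ; no-port MEM/MEM
t=5 i8&i9:st/xor ; pair
t=6 i10&i11:blt/and ; pair

ISSUED = 8,9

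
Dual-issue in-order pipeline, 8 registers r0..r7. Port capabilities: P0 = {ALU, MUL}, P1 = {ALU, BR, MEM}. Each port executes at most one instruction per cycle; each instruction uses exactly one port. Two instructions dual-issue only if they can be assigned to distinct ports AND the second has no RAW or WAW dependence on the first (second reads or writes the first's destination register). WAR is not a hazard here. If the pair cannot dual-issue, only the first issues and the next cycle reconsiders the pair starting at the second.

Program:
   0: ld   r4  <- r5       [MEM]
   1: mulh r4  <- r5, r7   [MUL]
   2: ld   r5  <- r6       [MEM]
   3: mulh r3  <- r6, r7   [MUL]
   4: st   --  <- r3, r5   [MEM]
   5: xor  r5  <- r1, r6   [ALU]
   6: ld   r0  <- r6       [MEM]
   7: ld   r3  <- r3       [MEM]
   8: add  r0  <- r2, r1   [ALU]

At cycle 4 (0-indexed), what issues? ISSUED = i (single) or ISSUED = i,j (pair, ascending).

t=0 i0:ld.MEM ; WAW r4
t=1 i1,i2:mulh.MUL ld.MEM ; pair
t=2 i3:mulh.MUL ; RAW r3
t=3 i4,i5:st.MEM xor.ALU ; pair
t=4 i6:ld.MEM ; no-port MEM/MEM
t=5 i7,i8:ld.MEM add.ALU ; pair

ISSUED = 6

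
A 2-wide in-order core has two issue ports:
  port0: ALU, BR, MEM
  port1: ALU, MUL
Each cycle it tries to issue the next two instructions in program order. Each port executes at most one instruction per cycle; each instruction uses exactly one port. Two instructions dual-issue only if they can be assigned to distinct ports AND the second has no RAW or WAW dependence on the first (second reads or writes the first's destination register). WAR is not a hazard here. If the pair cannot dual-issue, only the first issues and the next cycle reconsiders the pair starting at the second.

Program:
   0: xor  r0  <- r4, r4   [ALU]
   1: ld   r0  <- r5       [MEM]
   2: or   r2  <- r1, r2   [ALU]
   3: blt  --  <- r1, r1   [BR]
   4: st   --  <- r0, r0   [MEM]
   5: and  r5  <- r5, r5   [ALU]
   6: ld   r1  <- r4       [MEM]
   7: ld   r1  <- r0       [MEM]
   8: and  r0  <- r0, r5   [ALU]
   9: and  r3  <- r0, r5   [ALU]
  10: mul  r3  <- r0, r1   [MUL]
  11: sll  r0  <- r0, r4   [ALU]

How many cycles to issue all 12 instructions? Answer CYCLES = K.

#0 head=0: xor.ALU i0 WAW r0
#1 head=1: ld.MEM or.ALU i1/i2 pair
#2 head=3: blt.BR i3 no-port BR/MEM
#3 head=4: st.MEM and.ALU i4/i5 pair
#4 head=6: ld.MEM i6 no-port MEM/MEM
#5 head=7: ld.MEM and.ALU i7/i8 pair
#6 head=9: and.ALU i9 WAW r3
#7 head=10: mul.MUL sll.ALU i10/i11 pair

CYCLES = 8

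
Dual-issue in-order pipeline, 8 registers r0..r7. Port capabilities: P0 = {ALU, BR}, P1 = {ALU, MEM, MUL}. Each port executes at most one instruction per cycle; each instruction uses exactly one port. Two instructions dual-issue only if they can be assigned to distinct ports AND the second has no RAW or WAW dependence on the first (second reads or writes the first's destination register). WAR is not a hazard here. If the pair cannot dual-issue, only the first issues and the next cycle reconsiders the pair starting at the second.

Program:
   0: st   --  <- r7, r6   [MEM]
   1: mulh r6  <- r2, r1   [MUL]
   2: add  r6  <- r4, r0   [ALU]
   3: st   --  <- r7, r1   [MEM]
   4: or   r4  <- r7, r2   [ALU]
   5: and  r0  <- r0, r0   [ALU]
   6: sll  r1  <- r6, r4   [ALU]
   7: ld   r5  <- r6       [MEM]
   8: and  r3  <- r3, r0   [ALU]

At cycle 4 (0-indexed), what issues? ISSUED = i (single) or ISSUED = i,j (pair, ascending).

0. st.MEM @i0  | no-port MEM/MUL
1. mulh.MUL @i1  | WAW r6
2. add.ALU+st.MEM @i2,i3  | 2-wide
3. or.ALU+and.ALU @i4,i5  | 2-wide
4. sll.ALU+ld.MEM @i6,i7  | 2-wide
5. and.ALU @i8  | tail

ISSUED = 6,7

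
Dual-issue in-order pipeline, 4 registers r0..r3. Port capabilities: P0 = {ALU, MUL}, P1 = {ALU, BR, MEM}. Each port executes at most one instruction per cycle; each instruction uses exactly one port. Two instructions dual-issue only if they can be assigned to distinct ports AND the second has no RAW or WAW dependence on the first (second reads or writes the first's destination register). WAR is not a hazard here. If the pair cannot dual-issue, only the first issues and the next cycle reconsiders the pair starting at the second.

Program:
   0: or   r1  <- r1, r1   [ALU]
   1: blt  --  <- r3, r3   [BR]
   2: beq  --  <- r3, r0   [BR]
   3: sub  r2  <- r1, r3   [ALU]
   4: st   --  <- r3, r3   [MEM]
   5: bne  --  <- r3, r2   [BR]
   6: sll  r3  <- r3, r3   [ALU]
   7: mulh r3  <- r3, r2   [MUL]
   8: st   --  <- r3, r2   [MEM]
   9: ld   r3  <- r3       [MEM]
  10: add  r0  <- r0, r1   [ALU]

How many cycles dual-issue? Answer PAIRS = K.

0. or.ALU;blt.BR @i0+i1  | pair
1. beq.BR;sub.ALU @i2+i3  | pair
2. st.MEM @i4  | no-port MEM/BR
3. bne.BR;sll.ALU @i5+i6  | pair
4. mulh.MUL @i7  | RAW r3
5. st.MEM @i8  | no-port MEM/MEM
6. ld.MEM;add.ALU @i9+i10  | pair

PAIRS = 4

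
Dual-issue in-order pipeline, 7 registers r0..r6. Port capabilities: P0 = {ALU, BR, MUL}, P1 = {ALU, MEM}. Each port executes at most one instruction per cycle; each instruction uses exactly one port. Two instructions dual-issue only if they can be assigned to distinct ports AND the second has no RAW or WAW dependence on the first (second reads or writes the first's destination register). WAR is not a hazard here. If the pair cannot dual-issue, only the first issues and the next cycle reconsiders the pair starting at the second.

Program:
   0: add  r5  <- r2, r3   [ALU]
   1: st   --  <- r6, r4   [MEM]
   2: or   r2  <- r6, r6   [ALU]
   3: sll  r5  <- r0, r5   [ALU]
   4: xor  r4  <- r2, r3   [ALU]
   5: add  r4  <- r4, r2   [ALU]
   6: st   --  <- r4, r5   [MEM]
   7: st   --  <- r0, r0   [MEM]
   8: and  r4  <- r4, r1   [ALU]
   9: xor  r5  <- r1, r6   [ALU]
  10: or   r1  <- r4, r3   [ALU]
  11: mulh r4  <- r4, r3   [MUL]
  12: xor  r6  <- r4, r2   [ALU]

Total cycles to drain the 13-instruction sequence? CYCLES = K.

CYCLES = 9

c0: i0+i1 add st  pair
c1: i2+i3 or sll  pair
c2: i4 xor  RAW+WAW r4
c3: i5 add  RAW r4
c4: i6 st  no-port MEM/MEM
c5: i7+i8 st and  pair
c6: i9+i10 xor or  pair
c7: i11 mulh  RAW r4
c8: i12 xor  tail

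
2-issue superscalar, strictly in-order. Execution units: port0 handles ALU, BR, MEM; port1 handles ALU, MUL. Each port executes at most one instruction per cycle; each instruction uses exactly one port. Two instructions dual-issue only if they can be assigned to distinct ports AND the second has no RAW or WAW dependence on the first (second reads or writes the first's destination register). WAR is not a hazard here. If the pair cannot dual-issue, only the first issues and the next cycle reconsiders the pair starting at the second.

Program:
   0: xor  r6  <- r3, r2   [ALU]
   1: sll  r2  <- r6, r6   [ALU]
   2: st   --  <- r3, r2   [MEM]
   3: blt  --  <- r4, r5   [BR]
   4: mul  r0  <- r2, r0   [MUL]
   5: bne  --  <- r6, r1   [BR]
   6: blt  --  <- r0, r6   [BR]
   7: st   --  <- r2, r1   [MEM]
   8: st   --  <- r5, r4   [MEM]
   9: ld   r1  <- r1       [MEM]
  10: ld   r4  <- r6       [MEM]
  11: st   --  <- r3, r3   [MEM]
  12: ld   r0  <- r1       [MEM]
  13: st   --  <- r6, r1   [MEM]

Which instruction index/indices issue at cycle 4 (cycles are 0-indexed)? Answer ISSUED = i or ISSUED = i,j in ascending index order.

c0: i0 xor.ALU  RAW r6
c1: i1 sll.ALU  RAW r2
c2: i2 st.MEM  no-port MEM/BR
c3: i3&i4 blt.BR+mul.MUL  dual
c4: i5 bne.BR  no-port BR/BR
c5: i6 blt.BR  no-port BR/MEM
c6: i7 st.MEM  no-port MEM/MEM
c7: i8 st.MEM  no-port MEM/MEM
c8: i9 ld.MEM  no-port MEM/MEM
c9: i10 ld.MEM  no-port MEM/MEM
c10: i11 st.MEM  no-port MEM/MEM
c11: i12 ld.MEM  no-port MEM/MEM
c12: i13 st.MEM  tail

ISSUED = 5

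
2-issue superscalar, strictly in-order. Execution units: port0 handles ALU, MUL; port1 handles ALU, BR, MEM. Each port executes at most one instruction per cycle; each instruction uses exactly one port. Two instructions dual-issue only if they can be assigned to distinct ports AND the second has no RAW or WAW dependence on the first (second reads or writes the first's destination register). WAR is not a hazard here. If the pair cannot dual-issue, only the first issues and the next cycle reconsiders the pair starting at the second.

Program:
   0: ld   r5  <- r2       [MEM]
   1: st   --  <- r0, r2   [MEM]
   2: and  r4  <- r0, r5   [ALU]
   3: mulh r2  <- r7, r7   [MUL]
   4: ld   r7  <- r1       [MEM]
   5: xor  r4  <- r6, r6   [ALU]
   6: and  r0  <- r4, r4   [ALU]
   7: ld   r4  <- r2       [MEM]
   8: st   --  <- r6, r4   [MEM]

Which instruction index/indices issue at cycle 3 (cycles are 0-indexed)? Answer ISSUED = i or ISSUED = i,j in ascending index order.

ISSUED = 5

  cy0 -> i0 (ld) no-port MEM/MEM
  cy1 -> i1,i2 (st/and) 2-wide
  cy2 -> i3,i4 (mulh/ld) 2-wide
  cy3 -> i5 (xor) RAW r4
  cy4 -> i6,i7 (and/ld) 2-wide
  cy5 -> i8 (st) tail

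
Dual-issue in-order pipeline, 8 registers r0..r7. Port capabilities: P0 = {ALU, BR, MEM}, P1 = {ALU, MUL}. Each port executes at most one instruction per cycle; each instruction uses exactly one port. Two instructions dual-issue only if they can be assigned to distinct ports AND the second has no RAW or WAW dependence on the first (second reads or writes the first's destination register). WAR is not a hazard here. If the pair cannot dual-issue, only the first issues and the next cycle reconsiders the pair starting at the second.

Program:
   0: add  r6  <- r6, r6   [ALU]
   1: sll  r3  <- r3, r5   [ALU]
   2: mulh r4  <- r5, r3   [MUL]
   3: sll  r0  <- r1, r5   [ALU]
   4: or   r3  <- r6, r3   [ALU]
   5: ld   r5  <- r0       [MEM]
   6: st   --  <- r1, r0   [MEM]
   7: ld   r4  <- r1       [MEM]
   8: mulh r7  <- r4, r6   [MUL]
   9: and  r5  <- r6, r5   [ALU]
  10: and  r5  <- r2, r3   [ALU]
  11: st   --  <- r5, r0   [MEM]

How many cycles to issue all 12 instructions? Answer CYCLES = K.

CYCLES = 8

[0] i0+i1  add.ALU sll.ALU  -- pair
[1] i2+i3  mulh.MUL sll.ALU  -- pair
[2] i4+i5  or.ALU ld.MEM  -- pair
[3] i6  st.MEM  -- no-port MEM/MEM
[4] i7  ld.MEM  -- RAW r4
[5] i8+i9  mulh.MUL and.ALU  -- pair
[6] i10  and.ALU  -- RAW r5
[7] i11  st.MEM  -- tail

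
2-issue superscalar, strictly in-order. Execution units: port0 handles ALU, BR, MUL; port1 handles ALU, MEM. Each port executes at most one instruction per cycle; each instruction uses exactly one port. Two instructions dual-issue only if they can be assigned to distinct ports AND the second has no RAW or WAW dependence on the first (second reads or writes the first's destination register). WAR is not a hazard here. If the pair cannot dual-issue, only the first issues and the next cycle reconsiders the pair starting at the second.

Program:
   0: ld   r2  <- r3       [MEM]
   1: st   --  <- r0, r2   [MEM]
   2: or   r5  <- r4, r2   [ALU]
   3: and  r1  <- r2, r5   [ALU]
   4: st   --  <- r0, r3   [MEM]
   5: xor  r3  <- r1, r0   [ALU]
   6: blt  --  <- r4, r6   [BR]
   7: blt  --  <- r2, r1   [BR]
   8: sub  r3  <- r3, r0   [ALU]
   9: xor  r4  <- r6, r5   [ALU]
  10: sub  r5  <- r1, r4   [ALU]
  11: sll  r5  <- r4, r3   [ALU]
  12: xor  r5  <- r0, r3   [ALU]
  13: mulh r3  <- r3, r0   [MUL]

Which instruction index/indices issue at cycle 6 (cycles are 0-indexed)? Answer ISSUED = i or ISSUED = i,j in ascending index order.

  cy0 -> i0 (ld.MEM) no-port MEM/MEM
  cy1 -> i1,i2 (st.MEM or.ALU) pair
  cy2 -> i3,i4 (and.ALU st.MEM) pair
  cy3 -> i5,i6 (xor.ALU blt.BR) pair
  cy4 -> i7,i8 (blt.BR sub.ALU) pair
  cy5 -> i9 (xor.ALU) RAW r4
  cy6 -> i10 (sub.ALU) WAW r5
  cy7 -> i11 (sll.ALU) WAW r5
  cy8 -> i12,i13 (xor.ALU mulh.MUL) pair

ISSUED = 10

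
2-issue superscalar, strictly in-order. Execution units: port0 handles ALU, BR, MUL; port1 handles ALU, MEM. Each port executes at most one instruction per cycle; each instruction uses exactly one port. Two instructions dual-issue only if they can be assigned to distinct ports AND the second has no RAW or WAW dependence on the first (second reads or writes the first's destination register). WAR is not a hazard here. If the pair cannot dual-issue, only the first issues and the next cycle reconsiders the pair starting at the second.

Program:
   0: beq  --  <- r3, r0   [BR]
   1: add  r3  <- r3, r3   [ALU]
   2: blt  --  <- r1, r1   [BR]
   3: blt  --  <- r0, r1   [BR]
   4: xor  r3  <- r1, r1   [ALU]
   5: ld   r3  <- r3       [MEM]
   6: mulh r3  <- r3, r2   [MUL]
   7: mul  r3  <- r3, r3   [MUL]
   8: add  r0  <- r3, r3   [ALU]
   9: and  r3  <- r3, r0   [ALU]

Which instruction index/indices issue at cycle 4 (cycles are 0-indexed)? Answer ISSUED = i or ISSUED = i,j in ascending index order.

0. beq.BR add.ALU @i0,i1  | dual
1. blt.BR @i2  | no-port BR/BR
2. blt.BR xor.ALU @i3,i4  | dual
3. ld.MEM @i5  | RAW+WAW r3
4. mulh.MUL @i6  | no-port MUL/MUL
5. mul.MUL @i7  | RAW r3
6. add.ALU @i8  | RAW r0
7. and.ALU @i9  | tail

ISSUED = 6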